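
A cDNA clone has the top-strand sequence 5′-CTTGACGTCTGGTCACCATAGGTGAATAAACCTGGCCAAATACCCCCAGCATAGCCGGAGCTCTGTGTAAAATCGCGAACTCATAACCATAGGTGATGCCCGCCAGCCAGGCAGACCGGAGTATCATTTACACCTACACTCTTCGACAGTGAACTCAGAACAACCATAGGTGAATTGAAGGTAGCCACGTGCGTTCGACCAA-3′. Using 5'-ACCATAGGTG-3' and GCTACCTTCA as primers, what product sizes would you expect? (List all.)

171 bp, 100 bp, 23 bp

The forward primer ACCATAGGTG matches the top strand at positions 15–24, 86–95, 163–172.
The reverse primer's reverse complement is TGAAGGTAGC, matching at positions 176–185.
Each forward site pairs with the reverse site to give a product ending at position 185: sizes 171, 100, 23 bp.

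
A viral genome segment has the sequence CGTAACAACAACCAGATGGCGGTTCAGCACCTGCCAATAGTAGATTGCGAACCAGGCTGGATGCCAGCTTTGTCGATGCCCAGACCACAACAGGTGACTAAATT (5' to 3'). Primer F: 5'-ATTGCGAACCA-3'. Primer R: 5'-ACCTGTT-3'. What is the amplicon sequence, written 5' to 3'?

Scanning the template, ATTGCGAACCA occurs at positions 44–54; this primer anneals to the bottom strand there with its 3' end pointing downstream.
Reverse complement of the reverse primer: AACAGGT. This occurs on the top strand at positions 89–95.
The product is the template from position 44 through 95 (52 bp).

5'-ATTGCGAACCAGGCTGGATGCCAGCTTTGTCGATGCCCAGACCACAACAGGT-3'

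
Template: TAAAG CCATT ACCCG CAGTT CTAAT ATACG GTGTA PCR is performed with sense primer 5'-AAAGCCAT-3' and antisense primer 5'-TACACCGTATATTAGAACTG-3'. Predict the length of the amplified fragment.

Forward primer AAAGCCAT is found on the top strand at positions 2–9.
Reverse complement of the reverse primer: CAGTTCTAATATACGGTGTA. This occurs on the top strand at positions 16–35.
Product length = (reverse-primer end) − (forward-primer start) + 1 = 35 − 2 + 1 = 34 bp.

34 bp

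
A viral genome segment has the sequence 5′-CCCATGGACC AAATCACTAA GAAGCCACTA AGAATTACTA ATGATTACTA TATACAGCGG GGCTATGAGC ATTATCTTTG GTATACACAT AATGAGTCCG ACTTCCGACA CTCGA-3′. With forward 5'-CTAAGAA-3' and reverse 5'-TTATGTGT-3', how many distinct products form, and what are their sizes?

Two products: 76 bp, 65 bp

The forward primer CTAAGAA matches the top strand at positions 17–23, 28–34.
The reverse primer's reverse complement is ACACATAA, matching at positions 85–92.
Each forward site pairs with the reverse site to give a product ending at position 92: sizes 76, 65 bp.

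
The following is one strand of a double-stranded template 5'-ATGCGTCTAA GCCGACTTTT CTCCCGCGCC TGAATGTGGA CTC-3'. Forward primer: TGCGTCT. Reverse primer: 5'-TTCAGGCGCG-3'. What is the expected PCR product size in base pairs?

33 bp

Forward primer TGCGTCT is found on the top strand at positions 2–8.
Taking the reverse complement of TTCAGGCGCG gives CGCGCCTGAA, found at positions 25–34 on the template; the primer anneals here to the top strand with its 3' end pointing upstream.
Product length = (reverse-primer end) − (forward-primer start) + 1 = 34 − 2 + 1 = 33 bp.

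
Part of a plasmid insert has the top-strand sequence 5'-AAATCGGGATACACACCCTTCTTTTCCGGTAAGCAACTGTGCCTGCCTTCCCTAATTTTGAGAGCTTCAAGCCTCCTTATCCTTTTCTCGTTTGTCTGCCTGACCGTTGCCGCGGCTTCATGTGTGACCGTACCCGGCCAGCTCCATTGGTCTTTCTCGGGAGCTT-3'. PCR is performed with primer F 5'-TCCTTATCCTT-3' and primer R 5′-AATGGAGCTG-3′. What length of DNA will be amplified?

75 bp

Scanning the template, TCCTTATCCTT occurs at positions 74–84; this primer anneals to the bottom strand there with its 3' end pointing downstream.
Taking the reverse complement of AATGGAGCTG gives CAGCTCCATT, found at positions 139–148 on the template; the primer anneals here to the top strand with its 3' end pointing upstream.
Amplicon spans positions 74–148: 75 bp.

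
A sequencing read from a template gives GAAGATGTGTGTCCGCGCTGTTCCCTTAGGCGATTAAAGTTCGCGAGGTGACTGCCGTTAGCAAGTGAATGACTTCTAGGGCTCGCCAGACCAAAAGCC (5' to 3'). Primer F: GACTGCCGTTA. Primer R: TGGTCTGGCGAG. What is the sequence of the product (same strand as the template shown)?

5'-GACTGCCGTTAGCAAGTGAATGACTTCTAGGGCTCGCCAGACCA-3'

Forward primer GACTGCCGTTA is found on the top strand at positions 50–60.
The reverse primer's reverse complement is CTCGCCAGACCA, which matches the template at positions 82–93.
The product is the template from position 50 through 93 (44 bp).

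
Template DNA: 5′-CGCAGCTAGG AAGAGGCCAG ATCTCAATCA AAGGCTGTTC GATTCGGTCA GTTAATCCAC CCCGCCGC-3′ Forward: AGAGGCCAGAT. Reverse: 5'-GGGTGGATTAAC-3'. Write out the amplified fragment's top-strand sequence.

5'-AGAGGCCAGATCTCAATCAAAGGCTGTTCGATTCGGTCAGTTAATCCACCC-3'

The forward primer matches the template at positions 12–22.
The reverse primer's reverse complement is GTTAATCCACCC, which matches the template at positions 51–62.
The product is the template from position 12 through 62 (51 bp).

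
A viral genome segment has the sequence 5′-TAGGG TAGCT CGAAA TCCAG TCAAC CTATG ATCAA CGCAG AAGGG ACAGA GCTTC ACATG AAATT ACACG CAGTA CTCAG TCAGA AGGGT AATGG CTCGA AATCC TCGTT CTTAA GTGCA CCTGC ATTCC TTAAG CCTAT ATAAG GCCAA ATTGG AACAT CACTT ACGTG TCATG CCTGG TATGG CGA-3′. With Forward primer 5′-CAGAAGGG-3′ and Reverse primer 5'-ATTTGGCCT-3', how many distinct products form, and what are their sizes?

Two products: 115 bp, 71 bp

The forward primer CAGAAGGG matches the top strand at positions 38–45, 82–89.
The reverse primer's reverse complement is AGGCCAAAT, matching at positions 144–152.
Each forward site pairs with the reverse site to give a product ending at position 152: sizes 115, 71 bp.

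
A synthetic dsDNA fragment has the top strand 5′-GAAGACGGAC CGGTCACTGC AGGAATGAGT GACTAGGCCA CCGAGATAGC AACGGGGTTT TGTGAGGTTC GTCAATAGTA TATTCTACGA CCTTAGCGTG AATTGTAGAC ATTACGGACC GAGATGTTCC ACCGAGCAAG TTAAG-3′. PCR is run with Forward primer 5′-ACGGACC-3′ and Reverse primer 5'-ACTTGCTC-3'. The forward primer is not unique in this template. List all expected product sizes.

137 bp, 28 bp

The forward primer ACGGACC matches the top strand at positions 5–11, 114–120.
The reverse primer's reverse complement is GAGCAAGT, matching at positions 134–141.
Each forward site pairs with the reverse site to give a product ending at position 141: sizes 137, 28 bp.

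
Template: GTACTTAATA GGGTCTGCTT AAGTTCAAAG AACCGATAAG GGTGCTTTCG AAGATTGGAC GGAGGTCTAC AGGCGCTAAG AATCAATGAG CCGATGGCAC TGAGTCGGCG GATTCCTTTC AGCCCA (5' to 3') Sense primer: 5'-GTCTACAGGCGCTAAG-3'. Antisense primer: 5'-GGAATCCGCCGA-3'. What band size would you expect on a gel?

Forward primer GTCTACAGGCGCTAAG is found on the top strand at positions 65–80.
Taking the reverse complement of GGAATCCGCCGA gives TCGGCGGATTCC, found at positions 105–116 on the template; the primer anneals here to the top strand with its 3' end pointing upstream.
Amplicon spans positions 65–116: 52 bp.

52 bp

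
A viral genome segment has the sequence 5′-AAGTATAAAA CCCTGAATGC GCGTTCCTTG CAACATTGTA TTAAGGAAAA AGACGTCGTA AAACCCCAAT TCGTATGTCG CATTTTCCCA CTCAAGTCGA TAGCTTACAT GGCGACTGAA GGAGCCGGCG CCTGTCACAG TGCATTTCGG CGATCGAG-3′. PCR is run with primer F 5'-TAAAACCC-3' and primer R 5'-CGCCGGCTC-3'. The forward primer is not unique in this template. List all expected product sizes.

The forward primer TAAAACCC matches the top strand at positions 6–13, 59–66.
The reverse primer's reverse complement is GAGCCGGCG, matching at positions 122–130.
Each forward site pairs with the reverse site to give a product ending at position 130: sizes 125, 72 bp.

125 bp, 72 bp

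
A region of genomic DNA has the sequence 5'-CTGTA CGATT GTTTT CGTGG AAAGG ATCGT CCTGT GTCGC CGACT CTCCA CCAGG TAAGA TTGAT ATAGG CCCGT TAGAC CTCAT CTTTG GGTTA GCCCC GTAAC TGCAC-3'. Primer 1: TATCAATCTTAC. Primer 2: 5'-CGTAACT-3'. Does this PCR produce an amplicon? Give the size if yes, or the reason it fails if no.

No product — the primers' 3' ends point away from each other.

Primer 1 (TATCAATCTTAC) has reverse complement GTAAGATTGATA, which matches the top strand at positions 55–66; primer 1 anneals to the top strand there with its 3' end pointing upstream toward position 55.
Primer 2 (CGTAACT) matches the top strand directly at positions 100–106; it anneals to the bottom strand with its 3' end pointing downstream toward position 106.
The 3' ends diverge (primer 1 extends toward position 1, primer 2 toward position 110), so the primers never converge on a shared product.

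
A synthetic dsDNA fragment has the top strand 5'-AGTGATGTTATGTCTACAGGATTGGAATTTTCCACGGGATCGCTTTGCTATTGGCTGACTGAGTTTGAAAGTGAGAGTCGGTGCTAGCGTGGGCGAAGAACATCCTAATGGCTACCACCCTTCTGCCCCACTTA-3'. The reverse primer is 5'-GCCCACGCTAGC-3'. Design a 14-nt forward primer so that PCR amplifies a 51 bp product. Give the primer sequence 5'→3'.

The reverse primer's reverse complement GCTAGCGTGGGC matches the template at positions 83–94, so the product ends at position 94.
A 51 bp product then starts at position 94 − 51 + 1 = 44.
The forward primer is identical to the top strand there: TTTGCTATTGGCTG.

5'-TTTGCTATTGGCTG-3'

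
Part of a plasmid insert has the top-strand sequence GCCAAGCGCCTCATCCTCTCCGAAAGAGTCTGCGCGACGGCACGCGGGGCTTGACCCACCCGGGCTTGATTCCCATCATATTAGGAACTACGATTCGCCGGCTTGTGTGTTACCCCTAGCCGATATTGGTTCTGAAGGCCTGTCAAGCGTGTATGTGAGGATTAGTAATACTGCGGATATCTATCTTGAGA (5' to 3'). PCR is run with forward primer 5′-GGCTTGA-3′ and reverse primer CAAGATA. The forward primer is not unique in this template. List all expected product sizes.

141 bp, 126 bp

The forward primer GGCTTGA matches the top strand at positions 48–54, 63–69.
The reverse primer's reverse complement is TATCTTG, matching at positions 182–188.
Each forward site pairs with the reverse site to give a product ending at position 188: sizes 141, 126 bp.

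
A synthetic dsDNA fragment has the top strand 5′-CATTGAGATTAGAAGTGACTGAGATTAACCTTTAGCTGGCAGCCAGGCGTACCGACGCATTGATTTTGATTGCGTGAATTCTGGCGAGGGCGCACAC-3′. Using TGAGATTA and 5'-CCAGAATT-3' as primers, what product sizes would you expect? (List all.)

81 bp, 65 bp

The forward primer TGAGATTA matches the top strand at positions 4–11, 20–27.
The reverse primer's reverse complement is AATTCTGG, matching at positions 77–84.
Each forward site pairs with the reverse site to give a product ending at position 84: sizes 81, 65 bp.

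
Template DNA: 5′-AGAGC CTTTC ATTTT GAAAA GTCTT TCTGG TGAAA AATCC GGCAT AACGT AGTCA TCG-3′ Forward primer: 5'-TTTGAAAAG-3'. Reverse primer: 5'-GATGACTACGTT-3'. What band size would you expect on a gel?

Scanning the template, TTTGAAAAG occurs at positions 13–21; this primer anneals to the bottom strand there with its 3' end pointing downstream.
Taking the reverse complement of GATGACTACGTT gives AACGTAGTCATC, found at positions 46–57 on the template; the primer anneals here to the top strand with its 3' end pointing upstream.
Amplicon spans positions 13–57: 45 bp.

45 bp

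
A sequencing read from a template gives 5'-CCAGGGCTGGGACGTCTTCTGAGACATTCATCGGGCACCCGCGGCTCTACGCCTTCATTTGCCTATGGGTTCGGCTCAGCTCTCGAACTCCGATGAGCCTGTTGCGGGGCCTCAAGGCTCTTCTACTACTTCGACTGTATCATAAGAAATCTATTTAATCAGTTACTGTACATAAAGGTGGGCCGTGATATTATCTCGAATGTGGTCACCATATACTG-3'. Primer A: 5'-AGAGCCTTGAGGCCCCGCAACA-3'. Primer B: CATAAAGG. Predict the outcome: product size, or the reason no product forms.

Primer A (AGAGCCTTGAGGCCCCGCAACA) has reverse complement TGTTGCGGGGCCTCAAGGCTCT, which matches the top strand at positions 100–121; primer A anneals to the top strand there with its 3' end pointing upstream toward position 100.
Primer B (CATAAAGG) matches the top strand directly at positions 171–178; it anneals to the bottom strand with its 3' end pointing downstream toward position 178.
The 3' ends diverge (primer A extends toward position 1, primer B toward position 218), so the primers never converge on a shared product.

No product — the primers' 3' ends point away from each other.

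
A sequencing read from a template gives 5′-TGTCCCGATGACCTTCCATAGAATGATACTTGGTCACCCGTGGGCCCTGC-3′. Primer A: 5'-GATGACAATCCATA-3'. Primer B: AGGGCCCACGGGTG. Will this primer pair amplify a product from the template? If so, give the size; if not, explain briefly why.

Primer A (GATGACAATCCATA) does not match the top strand, and its reverse complement TATGGATTGTCATC does not match either.
With no annealing site for primer A, no amplification occurs.

No product — primer A has no binding site in the template.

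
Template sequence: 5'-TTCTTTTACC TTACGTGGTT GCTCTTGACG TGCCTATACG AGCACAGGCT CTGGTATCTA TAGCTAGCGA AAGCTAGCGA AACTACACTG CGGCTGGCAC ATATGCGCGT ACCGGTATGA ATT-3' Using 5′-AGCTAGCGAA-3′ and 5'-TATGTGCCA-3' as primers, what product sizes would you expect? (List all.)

42 bp, 32 bp

The forward primer AGCTAGCGAA matches the top strand at positions 62–71, 72–81.
The reverse primer's reverse complement is TGGCACATA, matching at positions 95–103.
Each forward site pairs with the reverse site to give a product ending at position 103: sizes 42, 32 bp.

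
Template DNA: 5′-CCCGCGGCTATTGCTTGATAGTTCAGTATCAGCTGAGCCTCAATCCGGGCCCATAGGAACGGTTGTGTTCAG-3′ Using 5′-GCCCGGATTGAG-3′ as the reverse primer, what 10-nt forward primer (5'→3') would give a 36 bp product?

The reverse primer's reverse complement CTCAATCCGGGC matches the template at positions 39–50, so the product ends at position 50.
A 36 bp product then starts at position 50 − 36 + 1 = 15.
The forward primer is identical to the top strand there: TTGATAGTTC.

5'-TTGATAGTTC-3'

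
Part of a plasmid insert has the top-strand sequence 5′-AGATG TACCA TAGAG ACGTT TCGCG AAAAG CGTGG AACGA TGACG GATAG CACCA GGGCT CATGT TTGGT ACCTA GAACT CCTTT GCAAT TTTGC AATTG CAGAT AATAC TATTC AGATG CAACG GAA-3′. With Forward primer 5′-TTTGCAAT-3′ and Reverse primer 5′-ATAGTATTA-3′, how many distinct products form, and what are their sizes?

Two products: 31 bp, 23 bp

The forward primer TTTGCAAT matches the top strand at positions 83–90, 91–98.
The reverse primer's reverse complement is TAATACTAT, matching at positions 105–113.
Each forward site pairs with the reverse site to give a product ending at position 113: sizes 31, 23 bp.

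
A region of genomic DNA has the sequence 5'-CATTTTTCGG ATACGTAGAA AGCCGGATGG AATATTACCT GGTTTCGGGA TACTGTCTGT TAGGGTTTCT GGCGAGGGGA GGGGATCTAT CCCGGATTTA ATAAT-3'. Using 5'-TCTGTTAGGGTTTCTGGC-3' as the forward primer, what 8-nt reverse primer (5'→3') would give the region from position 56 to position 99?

The product's 3' end on the top strand is position 99.
The reverse primer anneals to the top strand over positions 92–99, i.e. to CCGGATTT.
Its sequence written 5'→3' is the reverse complement: AAATCCGG.

5'-AAATCCGG-3'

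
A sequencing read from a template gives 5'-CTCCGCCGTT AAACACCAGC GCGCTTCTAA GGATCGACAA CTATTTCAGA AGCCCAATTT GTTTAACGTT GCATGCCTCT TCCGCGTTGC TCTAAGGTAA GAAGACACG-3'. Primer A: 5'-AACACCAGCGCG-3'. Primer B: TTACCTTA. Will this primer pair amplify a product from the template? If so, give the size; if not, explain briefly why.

Yes — an 89 bp product.

Primer A (AACACCAGCGCG) matches the top strand at positions 12–23; it acts as a forward primer.
Primer B's reverse complement is TAAGGTAA, matching the top strand at positions 93–100; it acts as a reverse primer.
The 3' ends face each other across positions 12–100, giving an 89 bp product.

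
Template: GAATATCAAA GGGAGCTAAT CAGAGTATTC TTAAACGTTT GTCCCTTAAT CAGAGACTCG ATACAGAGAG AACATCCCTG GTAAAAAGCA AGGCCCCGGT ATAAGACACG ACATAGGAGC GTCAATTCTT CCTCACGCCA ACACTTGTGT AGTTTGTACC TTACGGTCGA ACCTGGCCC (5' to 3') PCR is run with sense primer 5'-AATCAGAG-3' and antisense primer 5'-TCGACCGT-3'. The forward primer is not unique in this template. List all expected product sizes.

The forward primer AATCAGAG matches the top strand at positions 18–25, 48–55.
The reverse primer's reverse complement is ACGGTCGA, matching at positions 163–170.
Each forward site pairs with the reverse site to give a product ending at position 170: sizes 153, 123 bp.

153 bp, 123 bp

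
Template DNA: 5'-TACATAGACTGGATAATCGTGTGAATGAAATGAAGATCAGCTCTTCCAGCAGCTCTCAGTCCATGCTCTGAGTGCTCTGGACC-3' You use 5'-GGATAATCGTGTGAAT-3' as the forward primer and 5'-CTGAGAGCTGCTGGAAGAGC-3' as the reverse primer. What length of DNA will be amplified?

The forward primer matches the template at positions 11–26.
The reverse primer's reverse complement is GCTCTTCCAGCAGCTCTCAG, which matches the template at positions 40–59.
Product length = (reverse-primer end) − (forward-primer start) + 1 = 59 − 11 + 1 = 49 bp.

49 bp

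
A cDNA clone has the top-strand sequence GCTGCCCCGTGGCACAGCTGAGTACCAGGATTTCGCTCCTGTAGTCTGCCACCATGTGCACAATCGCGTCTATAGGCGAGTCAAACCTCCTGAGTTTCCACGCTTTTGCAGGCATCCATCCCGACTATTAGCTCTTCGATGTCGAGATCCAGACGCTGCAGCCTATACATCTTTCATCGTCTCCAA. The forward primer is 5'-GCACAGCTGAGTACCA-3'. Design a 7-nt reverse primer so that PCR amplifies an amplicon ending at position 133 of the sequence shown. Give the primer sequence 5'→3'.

The forward primer binds at positions 12–27; the product's 3' end on the top strand is position 133.
The reverse primer anneals to the top strand over positions 127–133, i.e. to ATTAGCT.
Its sequence written 5'→3' is the reverse complement: AGCTAAT.

5'-AGCTAAT-3'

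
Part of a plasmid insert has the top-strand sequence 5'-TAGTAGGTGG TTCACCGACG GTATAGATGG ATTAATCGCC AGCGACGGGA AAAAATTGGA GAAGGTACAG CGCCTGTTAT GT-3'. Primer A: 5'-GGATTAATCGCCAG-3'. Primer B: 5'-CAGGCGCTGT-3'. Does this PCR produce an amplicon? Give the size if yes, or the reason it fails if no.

Primer A (GGATTAATCGCCAG) matches the top strand at positions 29–42; it acts as a forward primer.
Primer B's reverse complement is ACAGCGCCTG, matching the top strand at positions 67–76; it acts as a reverse primer.
The 3' ends face each other across positions 29–76, giving a 48 bp product.

Yes — a 48 bp product.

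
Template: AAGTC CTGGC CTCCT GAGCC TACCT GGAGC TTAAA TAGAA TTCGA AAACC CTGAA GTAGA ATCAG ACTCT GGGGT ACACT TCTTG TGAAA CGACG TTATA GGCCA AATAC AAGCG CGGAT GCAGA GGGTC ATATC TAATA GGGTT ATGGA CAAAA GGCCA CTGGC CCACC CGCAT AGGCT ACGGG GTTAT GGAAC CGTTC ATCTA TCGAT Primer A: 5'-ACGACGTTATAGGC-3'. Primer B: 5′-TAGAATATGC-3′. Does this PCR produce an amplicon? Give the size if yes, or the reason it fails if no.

Primer B (TAGAATATGC) does not match the top strand, and its reverse complement GCATATTCTA does not match either.
With no annealing site for primer B, no amplification occurs.

No product — primer B has no binding site in the template.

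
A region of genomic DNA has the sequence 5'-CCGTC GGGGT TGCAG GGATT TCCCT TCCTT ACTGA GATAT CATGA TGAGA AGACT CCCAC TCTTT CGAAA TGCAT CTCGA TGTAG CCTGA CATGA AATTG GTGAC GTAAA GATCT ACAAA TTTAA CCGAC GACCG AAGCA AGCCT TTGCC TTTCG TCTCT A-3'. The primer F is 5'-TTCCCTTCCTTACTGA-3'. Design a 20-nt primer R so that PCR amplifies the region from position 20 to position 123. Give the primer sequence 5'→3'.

The product's 3' end on the top strand is position 123.
The reverse primer anneals to the top strand over positions 104–123, i.e. to ACGTAAAGATCTACAAATTT.
Its sequence written 5'→3' is the reverse complement: AAATTTGTAGATCTTTACGT.

5'-AAATTTGTAGATCTTTACGT-3'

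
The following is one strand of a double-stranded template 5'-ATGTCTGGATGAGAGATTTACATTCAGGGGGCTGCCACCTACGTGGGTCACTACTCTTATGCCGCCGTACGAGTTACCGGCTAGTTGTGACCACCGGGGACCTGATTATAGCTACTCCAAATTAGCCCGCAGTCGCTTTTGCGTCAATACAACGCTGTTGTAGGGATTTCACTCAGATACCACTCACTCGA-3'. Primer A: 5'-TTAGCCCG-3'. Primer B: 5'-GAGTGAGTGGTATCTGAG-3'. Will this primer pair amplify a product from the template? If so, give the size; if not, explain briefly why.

Yes — a 68 bp product.

Primer A (TTAGCCCG) matches the top strand at positions 122–129; it acts as a forward primer.
Primer B's reverse complement is CTCAGATACCACTCACTC, matching the top strand at positions 172–189; it acts as a reverse primer.
The 3' ends face each other across positions 122–189, giving a 68 bp product.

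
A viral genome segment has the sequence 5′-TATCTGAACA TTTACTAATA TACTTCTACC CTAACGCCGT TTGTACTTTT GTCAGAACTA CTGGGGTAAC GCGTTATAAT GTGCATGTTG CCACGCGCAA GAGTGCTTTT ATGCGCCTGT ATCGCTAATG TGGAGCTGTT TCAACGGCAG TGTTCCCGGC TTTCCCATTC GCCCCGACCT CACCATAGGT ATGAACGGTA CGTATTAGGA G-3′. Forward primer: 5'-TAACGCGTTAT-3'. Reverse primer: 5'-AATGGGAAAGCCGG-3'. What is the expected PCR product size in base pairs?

Scanning the template, TAACGCGTTAT occurs at positions 67–77; this primer anneals to the bottom strand there with its 3' end pointing downstream.
Reverse complement of the reverse primer: CCGGCTTTCCCATT. This occurs on the top strand at positions 156–169.
The product runs from position 67 to position 169, so its length is 169 − 67 + 1 = 103 bp.

103 bp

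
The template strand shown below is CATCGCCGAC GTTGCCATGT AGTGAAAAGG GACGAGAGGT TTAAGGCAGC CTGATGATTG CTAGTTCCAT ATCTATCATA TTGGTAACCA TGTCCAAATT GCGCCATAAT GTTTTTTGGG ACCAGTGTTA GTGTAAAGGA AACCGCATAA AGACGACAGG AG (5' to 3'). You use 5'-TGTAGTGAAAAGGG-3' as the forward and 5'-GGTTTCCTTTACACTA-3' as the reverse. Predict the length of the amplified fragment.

Scanning the template, TGTAGTGAAAAGGG occurs at positions 18–31; this primer anneals to the bottom strand there with its 3' end pointing downstream.
Taking the reverse complement of GGTTTCCTTTACACTA gives TAGTGTAAAGGAAACC, found at positions 129–144 on the template; the primer anneals here to the top strand with its 3' end pointing upstream.
The product runs from position 18 to position 144, so its length is 144 − 18 + 1 = 127 bp.

127 bp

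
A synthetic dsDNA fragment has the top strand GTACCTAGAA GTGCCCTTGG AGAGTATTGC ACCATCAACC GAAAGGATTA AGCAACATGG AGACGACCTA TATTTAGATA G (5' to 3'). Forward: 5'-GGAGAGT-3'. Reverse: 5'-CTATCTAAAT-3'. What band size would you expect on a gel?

The forward primer matches the template at positions 19–25.
The reverse primer's reverse complement is ATTTAGATAG, which matches the template at positions 72–81.
The product runs from position 19 to position 81, so its length is 81 − 19 + 1 = 63 bp.

63 bp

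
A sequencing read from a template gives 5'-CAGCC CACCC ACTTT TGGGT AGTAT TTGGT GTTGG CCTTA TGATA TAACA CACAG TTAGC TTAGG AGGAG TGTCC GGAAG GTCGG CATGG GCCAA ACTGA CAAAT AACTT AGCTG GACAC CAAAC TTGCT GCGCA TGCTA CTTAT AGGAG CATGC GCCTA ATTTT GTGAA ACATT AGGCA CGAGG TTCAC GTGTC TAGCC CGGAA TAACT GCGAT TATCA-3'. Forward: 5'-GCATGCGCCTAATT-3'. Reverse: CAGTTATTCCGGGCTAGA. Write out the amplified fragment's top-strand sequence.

Forward primer GCATGCGCCTAATT is found on the top strand at positions 150–163.
The reverse primer's reverse complement is TCTAGCCCGGAATAACTG, which matches the template at positions 194–211.
The product is the template from position 150 through 211 (62 bp).

5'-GCATGCGCCTAATTTTGTGAAACATTAGGCACGAGGTTCACGTGTCTAGCCCGGAATAACTG-3'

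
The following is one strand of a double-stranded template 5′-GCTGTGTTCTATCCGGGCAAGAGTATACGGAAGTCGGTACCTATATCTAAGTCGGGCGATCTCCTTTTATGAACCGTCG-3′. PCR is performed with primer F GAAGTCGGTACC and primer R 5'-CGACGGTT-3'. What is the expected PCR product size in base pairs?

Forward primer GAAGTCGGTACC is found on the top strand at positions 30–41.
The reverse primer's reverse complement is AACCGTCG, which matches the template at positions 72–79.
The product runs from position 30 to position 79, so its length is 79 − 30 + 1 = 50 bp.

50 bp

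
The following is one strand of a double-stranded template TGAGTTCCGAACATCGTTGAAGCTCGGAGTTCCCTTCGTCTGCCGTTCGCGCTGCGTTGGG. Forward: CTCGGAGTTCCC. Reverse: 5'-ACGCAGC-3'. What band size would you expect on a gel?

Scanning the template, CTCGGAGTTCCC occurs at positions 23–34; this primer anneals to the bottom strand there with its 3' end pointing downstream.
Taking the reverse complement of ACGCAGC gives GCTGCGT, found at positions 51–57 on the template; the primer anneals here to the top strand with its 3' end pointing upstream.
Amplicon spans positions 23–57: 35 bp.

35 bp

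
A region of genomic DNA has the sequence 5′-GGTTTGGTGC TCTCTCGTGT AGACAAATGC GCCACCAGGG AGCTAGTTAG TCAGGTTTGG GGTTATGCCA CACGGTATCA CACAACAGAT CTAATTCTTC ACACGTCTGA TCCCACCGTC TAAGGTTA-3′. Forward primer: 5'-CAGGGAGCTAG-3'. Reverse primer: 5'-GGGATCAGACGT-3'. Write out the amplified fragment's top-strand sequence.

The forward primer matches the template at positions 36–46.
Reverse complement of the reverse primer: ACGTCTGATCCC. This occurs on the top strand at positions 103–114.
The product is the template from position 36 through 114 (79 bp).

5'-CAGGGAGCTAGTTAGTCAGGTTTGGGGTTATGCCACACGGTATCACACAACAGATCTAATTCTTCACACGTCTGATCCC-3'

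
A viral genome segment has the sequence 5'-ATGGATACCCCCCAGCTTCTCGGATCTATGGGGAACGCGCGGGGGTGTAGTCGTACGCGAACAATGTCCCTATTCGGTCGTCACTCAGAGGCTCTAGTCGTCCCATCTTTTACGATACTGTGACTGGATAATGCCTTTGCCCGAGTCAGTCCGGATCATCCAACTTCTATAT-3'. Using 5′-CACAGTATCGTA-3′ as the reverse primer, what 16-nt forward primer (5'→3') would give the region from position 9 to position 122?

The reverse primer's reverse complement TACGATACTGTG matches the template at positions 111–122; the product starts at position 9.
The forward primer is identical to the top strand over positions 9–24: CCCCCAGCTTCTCGGA.

5'-CCCCCAGCTTCTCGGA-3'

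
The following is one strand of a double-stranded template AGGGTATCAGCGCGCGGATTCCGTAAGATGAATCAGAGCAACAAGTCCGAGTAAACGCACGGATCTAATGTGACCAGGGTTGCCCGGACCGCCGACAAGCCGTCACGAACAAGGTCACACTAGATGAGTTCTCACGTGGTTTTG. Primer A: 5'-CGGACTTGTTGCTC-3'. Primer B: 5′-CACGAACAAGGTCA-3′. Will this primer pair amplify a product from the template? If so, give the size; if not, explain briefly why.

Primer A (CGGACTTGTTGCTC) has reverse complement GAGCAACAAGTCCG, which matches the top strand at positions 36–49; primer A anneals to the top strand there with its 3' end pointing upstream toward position 36.
Primer B (CACGAACAAGGTCA) matches the top strand directly at positions 104–117; it anneals to the bottom strand with its 3' end pointing downstream toward position 117.
The 3' ends diverge (primer A extends toward position 1, primer B toward position 144), so the primers never converge on a shared product.

No product — the primers' 3' ends point away from each other.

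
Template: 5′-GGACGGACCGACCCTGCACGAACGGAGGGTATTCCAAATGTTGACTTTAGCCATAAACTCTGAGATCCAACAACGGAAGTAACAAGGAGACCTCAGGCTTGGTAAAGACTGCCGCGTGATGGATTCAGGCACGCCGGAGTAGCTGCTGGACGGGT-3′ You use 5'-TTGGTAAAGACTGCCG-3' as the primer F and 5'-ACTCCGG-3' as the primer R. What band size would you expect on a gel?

42 bp

Forward primer TTGGTAAAGACTGCCG is found on the top strand at positions 99–114.
Reverse complement of the reverse primer: CCGGAGT. This occurs on the top strand at positions 134–140.
The product runs from position 99 to position 140, so its length is 140 − 99 + 1 = 42 bp.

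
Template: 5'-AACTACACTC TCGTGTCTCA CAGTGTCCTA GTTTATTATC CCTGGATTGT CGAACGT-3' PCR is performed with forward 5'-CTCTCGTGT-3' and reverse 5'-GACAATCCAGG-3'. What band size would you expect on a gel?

Scanning the template, CTCTCGTGT occurs at positions 8–16; this primer anneals to the bottom strand there with its 3' end pointing downstream.
Taking the reverse complement of GACAATCCAGG gives CCTGGATTGTC, found at positions 41–51 on the template; the primer anneals here to the top strand with its 3' end pointing upstream.
Amplicon spans positions 8–51: 44 bp.

44 bp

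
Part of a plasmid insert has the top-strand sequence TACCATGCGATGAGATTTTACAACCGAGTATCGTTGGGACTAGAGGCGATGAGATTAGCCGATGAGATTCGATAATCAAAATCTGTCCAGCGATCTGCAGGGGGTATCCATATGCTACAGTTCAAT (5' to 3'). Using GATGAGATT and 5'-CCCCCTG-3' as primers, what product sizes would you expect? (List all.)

96 bp, 57 bp, 44 bp

The forward primer GATGAGATT matches the top strand at positions 9–17, 48–56, 61–69.
The reverse primer's reverse complement is CAGGGGG, matching at positions 98–104.
Each forward site pairs with the reverse site to give a product ending at position 104: sizes 96, 57, 44 bp.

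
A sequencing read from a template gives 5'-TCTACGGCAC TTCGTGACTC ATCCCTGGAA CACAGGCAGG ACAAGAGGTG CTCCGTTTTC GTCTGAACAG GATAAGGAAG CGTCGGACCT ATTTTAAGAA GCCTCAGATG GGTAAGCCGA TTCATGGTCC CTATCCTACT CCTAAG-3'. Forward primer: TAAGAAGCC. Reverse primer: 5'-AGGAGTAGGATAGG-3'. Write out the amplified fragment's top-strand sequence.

The forward primer matches the template at positions 95–103.
Taking the reverse complement of AGGAGTAGGATAGG gives CCTATCCTACTCCT, found at positions 130–143 on the template; the primer anneals here to the top strand with its 3' end pointing upstream.
The product is the template from position 95 through 143 (49 bp).

5'-TAAGAAGCCTCAGATGGGTAAGCCGATTCATGGTCCCTATCCTACTCCT-3'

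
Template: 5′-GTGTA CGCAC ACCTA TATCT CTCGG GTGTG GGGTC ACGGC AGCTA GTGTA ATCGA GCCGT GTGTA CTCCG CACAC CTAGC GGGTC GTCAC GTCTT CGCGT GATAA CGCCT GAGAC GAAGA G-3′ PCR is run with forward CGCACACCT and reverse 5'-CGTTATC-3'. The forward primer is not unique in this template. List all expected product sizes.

102 bp, 39 bp

The forward primer CGCACACCT matches the top strand at positions 6–14, 69–77.
The reverse primer's reverse complement is GATAACG, matching at positions 101–107.
Each forward site pairs with the reverse site to give a product ending at position 107: sizes 102, 39 bp.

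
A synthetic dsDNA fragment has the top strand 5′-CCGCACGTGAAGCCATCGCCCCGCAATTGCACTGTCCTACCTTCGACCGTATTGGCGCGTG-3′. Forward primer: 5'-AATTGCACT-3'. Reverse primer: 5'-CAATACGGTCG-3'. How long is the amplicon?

30 bp

Forward primer AATTGCACT is found on the top strand at positions 25–33.
The reverse primer's reverse complement is CGACCGTATTG, which matches the template at positions 44–54.
The product runs from position 25 to position 54, so its length is 54 − 25 + 1 = 30 bp.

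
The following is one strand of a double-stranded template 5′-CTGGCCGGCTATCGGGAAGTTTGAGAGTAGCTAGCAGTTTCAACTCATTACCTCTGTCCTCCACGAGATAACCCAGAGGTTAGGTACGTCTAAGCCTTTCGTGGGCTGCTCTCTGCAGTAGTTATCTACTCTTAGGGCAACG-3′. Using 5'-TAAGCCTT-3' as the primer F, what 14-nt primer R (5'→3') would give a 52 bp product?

The forward primer binds at positions 91–98, so a 52 bp product ends at position 91 + 52 − 1 = 142.
The reverse primer anneals to the top strand over positions 129–142, i.e. to CTCTTAGGGCAACG.
Its sequence written 5'→3' is the reverse complement: CGTTGCCCTAAGAG.

5'-CGTTGCCCTAAGAG-3'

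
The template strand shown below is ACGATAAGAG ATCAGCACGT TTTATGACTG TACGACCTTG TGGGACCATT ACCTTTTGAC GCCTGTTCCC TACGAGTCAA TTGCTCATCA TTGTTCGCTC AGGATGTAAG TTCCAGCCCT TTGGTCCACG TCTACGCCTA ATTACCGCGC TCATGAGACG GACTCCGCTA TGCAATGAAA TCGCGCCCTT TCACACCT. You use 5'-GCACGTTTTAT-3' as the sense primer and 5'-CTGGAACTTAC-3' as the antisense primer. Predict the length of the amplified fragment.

102 bp

Scanning the template, GCACGTTTTAT occurs at positions 15–25; this primer anneals to the bottom strand there with its 3' end pointing downstream.
Taking the reverse complement of CTGGAACTTAC gives GTAAGTTCCAG, found at positions 106–116 on the template; the primer anneals here to the top strand with its 3' end pointing upstream.
The product runs from position 15 to position 116, so its length is 116 − 15 + 1 = 102 bp.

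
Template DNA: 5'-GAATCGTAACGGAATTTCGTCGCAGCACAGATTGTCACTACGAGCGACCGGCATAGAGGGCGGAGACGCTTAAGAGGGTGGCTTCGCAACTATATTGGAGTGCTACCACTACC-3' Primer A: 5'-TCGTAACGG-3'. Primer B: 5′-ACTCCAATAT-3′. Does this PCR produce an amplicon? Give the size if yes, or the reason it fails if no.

Yes — a 98 bp product.

Primer A (TCGTAACGG) matches the top strand at positions 4–12; it acts as a forward primer.
Primer B's reverse complement is ATATTGGAGT, matching the top strand at positions 92–101; it acts as a reverse primer.
The 3' ends face each other across positions 4–101, giving a 98 bp product.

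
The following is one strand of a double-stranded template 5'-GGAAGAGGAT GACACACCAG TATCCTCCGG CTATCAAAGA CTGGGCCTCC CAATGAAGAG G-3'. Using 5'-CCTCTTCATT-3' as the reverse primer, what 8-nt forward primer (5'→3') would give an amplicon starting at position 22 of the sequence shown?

5'-ATCCTCCG-3'

The reverse primer's reverse complement AATGAAGAGG matches the template at positions 52–61; the product starts at position 22.
The forward primer is identical to the top strand over positions 22–29: ATCCTCCG.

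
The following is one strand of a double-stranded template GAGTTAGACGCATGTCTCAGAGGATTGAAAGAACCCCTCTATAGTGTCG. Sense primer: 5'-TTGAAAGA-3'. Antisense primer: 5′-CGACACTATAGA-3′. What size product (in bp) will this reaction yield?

25 bp

The forward primer matches the template at positions 25–32.
The reverse primer's reverse complement is TCTATAGTGTCG, which matches the template at positions 38–49.
The product runs from position 25 to position 49, so its length is 49 − 25 + 1 = 25 bp.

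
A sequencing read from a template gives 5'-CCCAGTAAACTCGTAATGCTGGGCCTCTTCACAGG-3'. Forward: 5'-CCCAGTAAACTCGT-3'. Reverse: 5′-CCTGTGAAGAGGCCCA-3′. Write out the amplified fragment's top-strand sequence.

5'-CCCAGTAAACTCGTAATGCTGGGCCTCTTCACAGG-3'

Scanning the template, CCCAGTAAACTCGT occurs at positions 1–14; this primer anneals to the bottom strand there with its 3' end pointing downstream.
The reverse primer's reverse complement is TGGGCCTCTTCACAGG, which matches the template at positions 20–35.
The product is the template from position 1 through 35 (35 bp).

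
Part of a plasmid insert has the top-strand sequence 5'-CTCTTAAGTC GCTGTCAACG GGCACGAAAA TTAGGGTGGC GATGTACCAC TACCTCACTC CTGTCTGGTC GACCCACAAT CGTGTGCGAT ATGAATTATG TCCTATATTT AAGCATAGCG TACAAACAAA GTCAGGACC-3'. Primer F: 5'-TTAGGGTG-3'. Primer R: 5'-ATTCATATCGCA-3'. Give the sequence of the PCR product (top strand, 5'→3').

5'-TTAGGGTGGCGATGTACCACTACCTCACTCCTGTCTGGTCGACCCACAATCGTGTGCGATATGAAT-3'

The forward primer matches the template at positions 31–38.
Taking the reverse complement of ATTCATATCGCA gives TGCGATATGAAT, found at positions 85–96 on the template; the primer anneals here to the top strand with its 3' end pointing upstream.
The product is the template from position 31 through 96 (66 bp).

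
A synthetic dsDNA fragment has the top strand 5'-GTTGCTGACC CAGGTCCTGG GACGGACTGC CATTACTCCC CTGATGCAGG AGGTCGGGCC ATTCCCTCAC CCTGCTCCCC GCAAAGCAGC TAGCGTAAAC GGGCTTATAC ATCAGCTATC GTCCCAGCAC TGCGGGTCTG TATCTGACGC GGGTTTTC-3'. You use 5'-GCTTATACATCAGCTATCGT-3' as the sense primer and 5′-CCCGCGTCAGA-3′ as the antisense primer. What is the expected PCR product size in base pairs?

Scanning the template, GCTTATACATCAGCTATCGT occurs at positions 103–122; this primer anneals to the bottom strand there with its 3' end pointing downstream.
The reverse primer's reverse complement is TCTGACGCGGG, which matches the template at positions 143–153.
The product runs from position 103 to position 153, so its length is 153 − 103 + 1 = 51 bp.

51 bp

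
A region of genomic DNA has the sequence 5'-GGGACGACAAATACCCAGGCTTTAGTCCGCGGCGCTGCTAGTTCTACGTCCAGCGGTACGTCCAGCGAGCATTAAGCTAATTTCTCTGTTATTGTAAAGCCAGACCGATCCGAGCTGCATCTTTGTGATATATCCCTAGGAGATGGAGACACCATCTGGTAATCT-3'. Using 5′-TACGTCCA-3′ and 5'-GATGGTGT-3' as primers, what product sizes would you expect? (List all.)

The forward primer TACGTCCA matches the top strand at positions 45–52, 57–64.
The reverse primer's reverse complement is ACACCATC, matching at positions 149–156.
Each forward site pairs with the reverse site to give a product ending at position 156: sizes 112, 100 bp.

112 bp, 100 bp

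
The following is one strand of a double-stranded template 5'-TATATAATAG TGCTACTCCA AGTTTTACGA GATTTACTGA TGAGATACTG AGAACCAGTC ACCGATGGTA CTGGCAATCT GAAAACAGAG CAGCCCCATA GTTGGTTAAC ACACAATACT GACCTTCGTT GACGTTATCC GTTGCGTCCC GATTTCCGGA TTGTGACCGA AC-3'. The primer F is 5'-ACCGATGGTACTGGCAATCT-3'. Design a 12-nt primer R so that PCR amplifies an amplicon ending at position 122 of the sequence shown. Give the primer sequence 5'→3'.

The forward primer binds at positions 61–80; the product's 3' end on the top strand is position 122.
The reverse primer anneals to the top strand over positions 111–122, i.e. to ACACAATACTGA.
Its sequence written 5'→3' is the reverse complement: TCAGTATTGTGT.

5'-TCAGTATTGTGT-3'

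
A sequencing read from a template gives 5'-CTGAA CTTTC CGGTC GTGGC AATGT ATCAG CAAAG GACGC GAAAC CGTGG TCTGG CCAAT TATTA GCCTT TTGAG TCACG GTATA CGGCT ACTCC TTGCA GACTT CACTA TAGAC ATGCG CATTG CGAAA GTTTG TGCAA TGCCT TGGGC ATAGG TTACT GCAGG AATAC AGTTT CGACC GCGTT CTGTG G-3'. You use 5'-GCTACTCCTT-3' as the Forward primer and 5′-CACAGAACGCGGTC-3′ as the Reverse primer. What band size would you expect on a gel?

103 bp

Forward primer GCTACTCCTT is found on the top strand at positions 88–97.
Taking the reverse complement of CACAGAACGCGGTC gives GACCGCGTTCTGTG, found at positions 177–190 on the template; the primer anneals here to the top strand with its 3' end pointing upstream.
The product runs from position 88 to position 190, so its length is 190 − 88 + 1 = 103 bp.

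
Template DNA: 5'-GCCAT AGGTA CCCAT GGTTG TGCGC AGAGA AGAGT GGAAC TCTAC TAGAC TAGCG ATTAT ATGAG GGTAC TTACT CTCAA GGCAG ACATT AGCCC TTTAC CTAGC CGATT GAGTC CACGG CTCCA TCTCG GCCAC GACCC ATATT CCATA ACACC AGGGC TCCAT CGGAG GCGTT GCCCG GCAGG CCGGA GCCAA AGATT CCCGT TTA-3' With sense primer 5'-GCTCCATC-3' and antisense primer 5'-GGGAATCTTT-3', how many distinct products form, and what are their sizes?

Two products: 84 bp, 45 bp

The forward primer GCTCCATC matches the top strand at positions 120–127, 159–166.
The reverse primer's reverse complement is AAAGATTCCC, matching at positions 194–203.
Each forward site pairs with the reverse site to give a product ending at position 203: sizes 84, 45 bp.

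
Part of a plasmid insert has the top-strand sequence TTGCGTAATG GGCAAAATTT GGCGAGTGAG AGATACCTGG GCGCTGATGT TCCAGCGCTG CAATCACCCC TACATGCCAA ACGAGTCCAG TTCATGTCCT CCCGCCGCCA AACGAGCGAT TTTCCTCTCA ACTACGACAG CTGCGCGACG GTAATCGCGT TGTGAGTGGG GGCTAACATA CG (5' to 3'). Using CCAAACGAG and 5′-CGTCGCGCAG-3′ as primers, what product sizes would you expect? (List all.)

74 bp, 43 bp

The forward primer CCAAACGAG matches the top strand at positions 77–85, 108–116.
The reverse primer's reverse complement is CTGCGCGACG, matching at positions 141–150.
Each forward site pairs with the reverse site to give a product ending at position 150: sizes 74, 43 bp.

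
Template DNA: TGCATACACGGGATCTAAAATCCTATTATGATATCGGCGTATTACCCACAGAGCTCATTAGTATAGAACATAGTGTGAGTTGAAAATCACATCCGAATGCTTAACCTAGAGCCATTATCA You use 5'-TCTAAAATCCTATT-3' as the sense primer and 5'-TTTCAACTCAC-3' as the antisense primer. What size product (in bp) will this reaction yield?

72 bp

Forward primer TCTAAAATCCTATT is found on the top strand at positions 14–27.
Reverse complement of the reverse primer: GTGAGTTGAAA. This occurs on the top strand at positions 75–85.
The product runs from position 14 to position 85, so its length is 85 − 14 + 1 = 72 bp.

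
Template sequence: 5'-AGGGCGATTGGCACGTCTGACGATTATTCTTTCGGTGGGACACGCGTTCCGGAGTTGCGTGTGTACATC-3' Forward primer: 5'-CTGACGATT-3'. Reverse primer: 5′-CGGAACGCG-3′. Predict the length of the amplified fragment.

Scanning the template, CTGACGATT occurs at positions 17–25; this primer anneals to the bottom strand there with its 3' end pointing downstream.
Taking the reverse complement of CGGAACGCG gives CGCGTTCCG, found at positions 43–51 on the template; the primer anneals here to the top strand with its 3' end pointing upstream.
Amplicon spans positions 17–51: 35 bp.

35 bp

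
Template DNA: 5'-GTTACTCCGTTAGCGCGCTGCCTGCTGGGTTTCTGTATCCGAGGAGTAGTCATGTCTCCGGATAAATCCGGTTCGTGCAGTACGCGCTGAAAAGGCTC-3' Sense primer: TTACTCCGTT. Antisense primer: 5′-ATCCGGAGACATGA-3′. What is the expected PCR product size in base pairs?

62 bp

Forward primer TTACTCCGTT is found on the top strand at positions 2–11.
Taking the reverse complement of ATCCGGAGACATGA gives TCATGTCTCCGGAT, found at positions 50–63 on the template; the primer anneals here to the top strand with its 3' end pointing upstream.
The product runs from position 2 to position 63, so its length is 63 − 2 + 1 = 62 bp.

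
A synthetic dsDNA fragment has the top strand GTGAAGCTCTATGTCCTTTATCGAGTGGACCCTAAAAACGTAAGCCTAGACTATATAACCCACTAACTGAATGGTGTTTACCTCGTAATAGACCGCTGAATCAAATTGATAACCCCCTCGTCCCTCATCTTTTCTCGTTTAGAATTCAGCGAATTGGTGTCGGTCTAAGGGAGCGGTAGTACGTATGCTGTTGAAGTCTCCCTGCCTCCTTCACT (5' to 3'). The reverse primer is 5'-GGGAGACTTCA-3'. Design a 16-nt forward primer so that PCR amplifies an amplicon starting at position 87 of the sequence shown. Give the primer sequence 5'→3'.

The reverse primer's reverse complement TGAAGTCTCCC matches the template at positions 192–202; the product starts at position 87.
The forward primer is identical to the top strand over positions 87–102: AATAGACCGCTGAATC.

5'-AATAGACCGCTGAATC-3'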